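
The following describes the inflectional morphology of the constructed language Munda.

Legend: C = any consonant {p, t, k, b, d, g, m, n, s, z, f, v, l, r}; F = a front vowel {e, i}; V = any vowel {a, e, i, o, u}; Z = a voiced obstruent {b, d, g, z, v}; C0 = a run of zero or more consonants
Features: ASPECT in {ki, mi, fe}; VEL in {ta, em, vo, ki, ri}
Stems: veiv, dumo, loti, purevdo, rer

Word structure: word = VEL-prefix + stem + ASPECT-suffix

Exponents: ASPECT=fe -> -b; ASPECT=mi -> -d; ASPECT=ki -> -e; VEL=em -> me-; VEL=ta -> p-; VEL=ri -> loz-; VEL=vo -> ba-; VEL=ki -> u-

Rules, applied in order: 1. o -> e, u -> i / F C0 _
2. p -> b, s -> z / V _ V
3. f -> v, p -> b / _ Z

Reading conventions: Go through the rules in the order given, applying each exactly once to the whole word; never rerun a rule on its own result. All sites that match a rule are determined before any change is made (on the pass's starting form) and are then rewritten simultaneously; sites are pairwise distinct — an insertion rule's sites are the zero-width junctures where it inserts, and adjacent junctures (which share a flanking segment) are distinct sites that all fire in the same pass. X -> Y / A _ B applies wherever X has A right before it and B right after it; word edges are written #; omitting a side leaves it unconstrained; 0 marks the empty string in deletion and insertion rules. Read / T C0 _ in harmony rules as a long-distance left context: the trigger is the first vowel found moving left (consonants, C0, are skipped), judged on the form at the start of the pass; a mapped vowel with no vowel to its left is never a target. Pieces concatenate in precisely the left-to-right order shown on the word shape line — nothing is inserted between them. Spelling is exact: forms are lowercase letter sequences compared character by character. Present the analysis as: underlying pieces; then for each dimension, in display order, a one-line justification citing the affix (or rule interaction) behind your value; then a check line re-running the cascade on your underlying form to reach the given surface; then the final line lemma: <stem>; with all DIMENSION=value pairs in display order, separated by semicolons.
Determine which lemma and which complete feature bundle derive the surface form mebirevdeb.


underlying: me-purevdo-b
ASPECT=fe - signalled by the affix -b
VEL=em - signalled by the affix me-
check: mepurevdob -> mepirevdeb -> mebirevdeb -> mebirevdeb
lemma: purevdo; ASPECT=fe; VEL=em


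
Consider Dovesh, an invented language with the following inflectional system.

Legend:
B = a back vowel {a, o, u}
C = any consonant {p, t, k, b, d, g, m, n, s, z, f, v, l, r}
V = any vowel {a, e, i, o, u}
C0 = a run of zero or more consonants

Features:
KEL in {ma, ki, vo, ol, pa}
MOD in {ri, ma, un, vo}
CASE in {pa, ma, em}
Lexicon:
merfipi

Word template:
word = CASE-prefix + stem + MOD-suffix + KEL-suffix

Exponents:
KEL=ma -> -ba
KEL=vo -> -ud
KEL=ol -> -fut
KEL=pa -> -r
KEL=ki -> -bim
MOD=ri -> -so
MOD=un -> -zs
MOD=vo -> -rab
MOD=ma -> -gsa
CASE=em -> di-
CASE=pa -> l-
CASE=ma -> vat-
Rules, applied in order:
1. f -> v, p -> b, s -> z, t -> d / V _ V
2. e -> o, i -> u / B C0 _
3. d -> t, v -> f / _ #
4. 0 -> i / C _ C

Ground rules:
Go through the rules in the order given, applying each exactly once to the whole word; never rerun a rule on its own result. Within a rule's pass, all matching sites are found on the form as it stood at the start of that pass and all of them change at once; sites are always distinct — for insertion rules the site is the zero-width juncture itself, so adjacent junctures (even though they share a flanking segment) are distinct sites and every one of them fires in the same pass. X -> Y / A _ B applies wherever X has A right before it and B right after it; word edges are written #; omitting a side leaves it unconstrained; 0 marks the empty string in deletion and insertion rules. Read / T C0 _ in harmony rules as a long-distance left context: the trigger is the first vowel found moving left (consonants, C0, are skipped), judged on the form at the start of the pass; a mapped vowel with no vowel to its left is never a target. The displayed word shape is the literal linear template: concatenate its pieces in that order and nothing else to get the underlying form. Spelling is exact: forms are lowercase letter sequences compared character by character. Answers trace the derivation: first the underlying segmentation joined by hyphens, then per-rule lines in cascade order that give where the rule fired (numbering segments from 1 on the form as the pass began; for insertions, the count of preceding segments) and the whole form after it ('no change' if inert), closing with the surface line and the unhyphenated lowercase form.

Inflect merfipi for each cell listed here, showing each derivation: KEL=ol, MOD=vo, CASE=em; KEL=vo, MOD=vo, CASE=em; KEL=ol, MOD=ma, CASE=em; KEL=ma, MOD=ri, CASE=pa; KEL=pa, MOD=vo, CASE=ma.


cell KEL=ol, MOD=vo, CASE=em:
underlying: di-merfipi-rab-fut
1. f -> v, p -> b, s -> z, t -> d / V _ V: fires at position(s) 8: dimerfibirabfut
2. e -> o, i -> u / B C0 _: no change
3. d -> t, v -> f / _ #: no change
4. 0 -> i / C _ C: inserts after position(s) 5, 12: dimerifibirabifut
surface: dimerifibirabifut

cell KEL=vo, MOD=vo, CASE=em:
underlying: di-merfipi-rab-ud
1. f -> v, p -> b, s -> z, t -> d / V _ V: fires at position(s) 8: dimerfibirabud
2. e -> o, i -> u / B C0 _: no change
3. d -> t, v -> f / _ #: fires at position(s) 14: dimerfibirabut
4. 0 -> i / C _ C: inserts after position(s) 5: dimerifibirabut
surface: dimerifibirabut

cell KEL=ol, MOD=ma, CASE=em:
underlying: di-merfipi-gsa-fut
1. f -> v, p -> b, s -> z, t -> d / V _ V: fires at position(s) 8, 13: dimerfibigsavut
2. e -> o, i -> u / B C0 _: no change
3. d -> t, v -> f / _ #: no change
4. 0 -> i / C _ C: inserts after position(s) 5, 10: dimerifibigisavut
surface: dimerifibigisavut

cell KEL=ma, MOD=ri, CASE=pa:
underlying: l-merfipi-so-ba
1. f -> v, p -> b, s -> z, t -> d / V _ V: fires at position(s) 7, 9: lmerfibizoba
2. e -> o, i -> u / B C0 _: no change
3. d -> t, v -> f / _ #: no change
4. 0 -> i / C _ C: inserts after position(s) 1, 4: limerifibizoba
surface: limerifibizoba

cell KEL=pa, MOD=vo, CASE=ma:
underlying: vat-merfipi-rab-r
1. f -> v, p -> b, s -> z, t -> d / V _ V: fires at position(s) 9: vatmerfibirabr
2. e -> o, i -> u / B C0 _: fires at position(s) 5: vatmorfibirabr
3. d -> t, v -> f / _ #: no change
4. 0 -> i / C _ C: inserts after position(s) 3, 6, 13: vatimorifibirabir
surface: vatimorifibirabir


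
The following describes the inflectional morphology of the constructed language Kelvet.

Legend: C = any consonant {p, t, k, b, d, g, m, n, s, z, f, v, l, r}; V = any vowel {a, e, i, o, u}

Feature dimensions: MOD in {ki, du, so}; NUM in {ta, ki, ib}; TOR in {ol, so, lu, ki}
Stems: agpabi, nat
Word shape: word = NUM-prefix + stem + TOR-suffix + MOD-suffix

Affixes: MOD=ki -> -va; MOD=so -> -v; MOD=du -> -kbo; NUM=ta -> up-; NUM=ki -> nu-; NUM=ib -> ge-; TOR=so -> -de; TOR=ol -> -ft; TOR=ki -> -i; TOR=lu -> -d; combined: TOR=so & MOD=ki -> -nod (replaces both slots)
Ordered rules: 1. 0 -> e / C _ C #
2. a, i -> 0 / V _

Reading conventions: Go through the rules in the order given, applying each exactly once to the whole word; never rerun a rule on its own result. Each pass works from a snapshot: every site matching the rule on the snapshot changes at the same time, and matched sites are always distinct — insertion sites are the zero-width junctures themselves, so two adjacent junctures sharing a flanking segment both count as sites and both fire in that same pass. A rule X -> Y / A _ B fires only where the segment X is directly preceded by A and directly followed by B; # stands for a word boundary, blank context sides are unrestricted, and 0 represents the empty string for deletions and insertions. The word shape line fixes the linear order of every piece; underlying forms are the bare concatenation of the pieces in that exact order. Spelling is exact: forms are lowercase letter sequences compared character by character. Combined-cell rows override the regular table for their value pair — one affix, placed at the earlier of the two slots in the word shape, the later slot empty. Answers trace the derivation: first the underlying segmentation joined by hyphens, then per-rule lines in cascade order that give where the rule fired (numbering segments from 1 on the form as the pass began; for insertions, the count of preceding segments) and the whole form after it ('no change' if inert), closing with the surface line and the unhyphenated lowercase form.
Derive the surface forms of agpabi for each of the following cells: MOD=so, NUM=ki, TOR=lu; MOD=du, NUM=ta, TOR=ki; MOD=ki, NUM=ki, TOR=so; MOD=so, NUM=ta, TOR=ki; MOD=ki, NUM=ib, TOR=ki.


cell MOD=so, NUM=ki, TOR=lu:
underlying: nu-agpabi-d-v
1. 0 -> e / C _ C #: inserts after position(s) 9: nuagpabidev
2. a, i -> 0 / V _: fires at position(s) 3: nugpabidev
surface: nugpabidev

cell MOD=du, NUM=ta, TOR=ki:
underlying: up-agpabi-i-kbo
1. 0 -> e / C _ C #: no change
2. a, i -> 0 / V _: fires at position(s) 9: upagpabikbo
surface: upagpabikbo

cell MOD=ki, NUM=ki, TOR=so:
underlying: nu-agpabi-nod
1. 0 -> e / C _ C #: no change
2. a, i -> 0 / V _: fires at position(s) 3: nugpabinod
surface: nugpabinod

cell MOD=so, NUM=ta, TOR=ki:
underlying: up-agpabi-i-v
1. 0 -> e / C _ C #: no change
2. a, i -> 0 / V _: fires at position(s) 9: upagpabiv
surface: upagpabiv

cell MOD=ki, NUM=ib, TOR=ki:
underlying: ge-agpabi-i-va
1. 0 -> e / C _ C #: no change
2. a, i -> 0 / V _: fires at position(s) 3, 9: gegpabiva
surface: gegpabiva


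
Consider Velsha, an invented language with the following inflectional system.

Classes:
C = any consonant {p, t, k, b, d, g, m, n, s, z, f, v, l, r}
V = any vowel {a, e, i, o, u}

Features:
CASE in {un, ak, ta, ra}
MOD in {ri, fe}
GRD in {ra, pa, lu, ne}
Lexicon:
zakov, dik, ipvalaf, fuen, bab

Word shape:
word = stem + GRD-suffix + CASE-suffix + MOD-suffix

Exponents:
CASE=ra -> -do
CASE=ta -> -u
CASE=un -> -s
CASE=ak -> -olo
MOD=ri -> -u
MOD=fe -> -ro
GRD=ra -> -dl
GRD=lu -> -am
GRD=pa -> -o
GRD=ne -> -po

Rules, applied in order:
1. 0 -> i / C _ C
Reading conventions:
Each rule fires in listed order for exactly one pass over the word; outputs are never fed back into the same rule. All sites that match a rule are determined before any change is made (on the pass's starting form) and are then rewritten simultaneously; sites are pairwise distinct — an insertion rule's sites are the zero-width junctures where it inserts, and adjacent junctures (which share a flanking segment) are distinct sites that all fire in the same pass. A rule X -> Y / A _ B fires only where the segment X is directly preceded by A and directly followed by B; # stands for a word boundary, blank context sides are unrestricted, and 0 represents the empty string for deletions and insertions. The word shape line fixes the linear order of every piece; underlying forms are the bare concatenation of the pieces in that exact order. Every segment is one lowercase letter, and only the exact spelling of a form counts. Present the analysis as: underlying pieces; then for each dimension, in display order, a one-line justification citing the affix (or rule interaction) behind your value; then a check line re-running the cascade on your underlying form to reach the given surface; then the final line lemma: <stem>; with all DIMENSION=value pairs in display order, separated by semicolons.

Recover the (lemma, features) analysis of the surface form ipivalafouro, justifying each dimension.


underlying: ipvalaf-o-u-ro
CASE=ta - signalled by the affix -u
MOD=fe - signalled by the affix -ro
GRD=pa - signalled by the affix -o
check: ipvalafouro -> ipivalafouro
lemma: ipvalaf; CASE=ta; MOD=fe; GRD=pa


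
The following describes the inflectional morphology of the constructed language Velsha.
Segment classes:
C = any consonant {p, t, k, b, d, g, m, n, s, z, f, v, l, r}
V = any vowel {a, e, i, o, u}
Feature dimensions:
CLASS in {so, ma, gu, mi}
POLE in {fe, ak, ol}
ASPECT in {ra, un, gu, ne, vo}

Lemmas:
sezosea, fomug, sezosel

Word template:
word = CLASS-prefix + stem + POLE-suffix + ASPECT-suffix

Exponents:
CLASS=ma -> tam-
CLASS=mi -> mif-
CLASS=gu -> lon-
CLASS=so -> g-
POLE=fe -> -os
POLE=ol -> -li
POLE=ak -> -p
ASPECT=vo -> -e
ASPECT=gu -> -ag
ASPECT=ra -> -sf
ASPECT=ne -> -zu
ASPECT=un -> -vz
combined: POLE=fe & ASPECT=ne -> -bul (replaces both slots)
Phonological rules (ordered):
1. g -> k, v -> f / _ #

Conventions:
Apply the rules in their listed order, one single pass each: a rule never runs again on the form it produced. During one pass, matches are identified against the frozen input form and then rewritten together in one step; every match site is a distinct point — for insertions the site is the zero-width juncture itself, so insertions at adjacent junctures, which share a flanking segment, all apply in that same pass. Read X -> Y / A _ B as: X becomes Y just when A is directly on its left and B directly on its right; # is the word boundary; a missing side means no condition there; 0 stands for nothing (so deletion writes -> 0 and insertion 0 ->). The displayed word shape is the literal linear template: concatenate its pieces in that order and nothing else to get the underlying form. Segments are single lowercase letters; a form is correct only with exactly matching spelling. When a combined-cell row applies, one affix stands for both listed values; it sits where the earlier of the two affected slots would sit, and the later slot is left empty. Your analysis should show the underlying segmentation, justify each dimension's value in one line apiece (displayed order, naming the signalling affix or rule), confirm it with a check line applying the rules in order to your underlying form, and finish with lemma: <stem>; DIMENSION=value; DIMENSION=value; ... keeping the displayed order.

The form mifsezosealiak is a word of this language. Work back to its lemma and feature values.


underlying: mif-sezosea-li-ag
CLASS=mi - signalled by the affix mif-
POLE=ol - signalled by the affix -li
ASPECT=gu - signalled by the affix -ag
check: mifsezosealiag -> mifsezosealiak
lemma: sezosea; CLASS=mi; POLE=ol; ASPECT=gu


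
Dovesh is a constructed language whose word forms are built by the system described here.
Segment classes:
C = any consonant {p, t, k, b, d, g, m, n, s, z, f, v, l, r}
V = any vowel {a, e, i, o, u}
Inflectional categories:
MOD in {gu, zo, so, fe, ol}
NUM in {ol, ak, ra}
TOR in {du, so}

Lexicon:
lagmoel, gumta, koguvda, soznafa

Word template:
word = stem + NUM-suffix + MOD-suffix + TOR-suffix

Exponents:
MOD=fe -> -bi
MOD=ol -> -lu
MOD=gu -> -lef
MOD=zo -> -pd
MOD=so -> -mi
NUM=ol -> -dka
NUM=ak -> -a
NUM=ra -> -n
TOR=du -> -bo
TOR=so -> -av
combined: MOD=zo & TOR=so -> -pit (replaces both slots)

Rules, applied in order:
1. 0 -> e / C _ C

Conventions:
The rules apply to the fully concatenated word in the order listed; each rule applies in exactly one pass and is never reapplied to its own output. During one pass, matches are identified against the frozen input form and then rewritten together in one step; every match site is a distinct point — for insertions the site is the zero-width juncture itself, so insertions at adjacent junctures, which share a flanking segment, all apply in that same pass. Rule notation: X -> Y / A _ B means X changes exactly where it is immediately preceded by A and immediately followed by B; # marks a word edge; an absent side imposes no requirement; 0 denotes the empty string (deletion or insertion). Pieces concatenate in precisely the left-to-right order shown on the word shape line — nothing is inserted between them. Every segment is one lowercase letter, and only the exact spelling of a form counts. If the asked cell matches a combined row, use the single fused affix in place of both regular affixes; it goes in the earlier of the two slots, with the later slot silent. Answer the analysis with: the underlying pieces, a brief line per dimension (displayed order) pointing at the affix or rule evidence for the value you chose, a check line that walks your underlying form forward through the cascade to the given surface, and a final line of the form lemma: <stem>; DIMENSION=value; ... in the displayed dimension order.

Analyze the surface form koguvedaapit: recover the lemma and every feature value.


underlying: koguvda-a-pit
MOD=zo - signalled by the combined affix row
NUM=ak - signalled by the affix -a
TOR=so - signalled by the combined affix row
check: koguvdaapit -> koguvedaapit
lemma: koguvda; MOD=zo; NUM=ak; TOR=so


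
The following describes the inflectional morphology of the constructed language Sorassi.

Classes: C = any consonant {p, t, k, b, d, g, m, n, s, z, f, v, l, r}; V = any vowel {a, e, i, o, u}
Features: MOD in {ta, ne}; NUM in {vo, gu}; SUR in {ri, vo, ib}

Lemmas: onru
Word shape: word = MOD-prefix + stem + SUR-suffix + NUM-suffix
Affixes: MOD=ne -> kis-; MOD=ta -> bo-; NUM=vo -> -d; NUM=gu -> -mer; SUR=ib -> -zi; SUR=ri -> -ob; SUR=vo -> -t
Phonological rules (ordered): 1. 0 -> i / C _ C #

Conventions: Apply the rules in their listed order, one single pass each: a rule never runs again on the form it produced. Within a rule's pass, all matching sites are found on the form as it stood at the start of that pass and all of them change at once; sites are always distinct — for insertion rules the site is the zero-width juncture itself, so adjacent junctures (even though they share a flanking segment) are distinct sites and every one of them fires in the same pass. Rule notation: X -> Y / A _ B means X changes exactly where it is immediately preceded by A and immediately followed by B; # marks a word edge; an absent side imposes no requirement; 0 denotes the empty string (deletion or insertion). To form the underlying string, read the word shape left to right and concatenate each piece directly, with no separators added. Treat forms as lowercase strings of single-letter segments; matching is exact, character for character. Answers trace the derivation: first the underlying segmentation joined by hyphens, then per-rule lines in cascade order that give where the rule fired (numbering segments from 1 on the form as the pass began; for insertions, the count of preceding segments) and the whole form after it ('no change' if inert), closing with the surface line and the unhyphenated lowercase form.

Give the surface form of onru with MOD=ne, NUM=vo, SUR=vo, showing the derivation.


underlying: kis-onru-t-d
1. 0 -> i / C _ C #: inserts after position(s) 8: kisonrutid
surface: kisonrutid


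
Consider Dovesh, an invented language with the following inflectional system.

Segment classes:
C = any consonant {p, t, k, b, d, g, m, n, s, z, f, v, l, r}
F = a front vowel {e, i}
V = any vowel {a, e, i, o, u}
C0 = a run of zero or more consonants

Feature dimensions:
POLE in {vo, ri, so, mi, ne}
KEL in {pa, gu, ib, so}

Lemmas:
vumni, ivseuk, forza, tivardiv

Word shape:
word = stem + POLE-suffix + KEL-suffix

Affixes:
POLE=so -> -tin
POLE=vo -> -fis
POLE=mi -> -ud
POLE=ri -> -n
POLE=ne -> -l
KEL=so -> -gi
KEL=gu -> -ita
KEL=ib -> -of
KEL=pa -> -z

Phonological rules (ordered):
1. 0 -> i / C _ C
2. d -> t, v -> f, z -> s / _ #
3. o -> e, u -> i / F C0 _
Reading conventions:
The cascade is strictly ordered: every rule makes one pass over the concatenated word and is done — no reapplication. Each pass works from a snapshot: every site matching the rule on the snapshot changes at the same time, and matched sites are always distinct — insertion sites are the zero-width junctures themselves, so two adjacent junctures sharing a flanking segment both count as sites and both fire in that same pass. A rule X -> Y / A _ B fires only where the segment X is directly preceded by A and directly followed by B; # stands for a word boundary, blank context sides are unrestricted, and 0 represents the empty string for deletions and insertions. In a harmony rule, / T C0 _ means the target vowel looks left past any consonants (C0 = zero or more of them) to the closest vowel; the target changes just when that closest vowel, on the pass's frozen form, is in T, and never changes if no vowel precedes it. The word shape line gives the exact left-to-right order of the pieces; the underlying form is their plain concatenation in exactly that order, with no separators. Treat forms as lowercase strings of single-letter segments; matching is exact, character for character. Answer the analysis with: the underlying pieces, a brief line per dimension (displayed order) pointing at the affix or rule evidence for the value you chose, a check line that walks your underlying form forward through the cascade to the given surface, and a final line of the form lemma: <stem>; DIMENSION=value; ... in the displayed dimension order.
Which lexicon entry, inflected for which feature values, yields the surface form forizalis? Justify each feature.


underlying: forza-l-z
POLE=ne - signalled by the affix -l
KEL=pa - signalled by the affix -z
check: forzalz -> forizaliz -> forizalis -> forizalis
lemma: forza; POLE=ne; KEL=pa


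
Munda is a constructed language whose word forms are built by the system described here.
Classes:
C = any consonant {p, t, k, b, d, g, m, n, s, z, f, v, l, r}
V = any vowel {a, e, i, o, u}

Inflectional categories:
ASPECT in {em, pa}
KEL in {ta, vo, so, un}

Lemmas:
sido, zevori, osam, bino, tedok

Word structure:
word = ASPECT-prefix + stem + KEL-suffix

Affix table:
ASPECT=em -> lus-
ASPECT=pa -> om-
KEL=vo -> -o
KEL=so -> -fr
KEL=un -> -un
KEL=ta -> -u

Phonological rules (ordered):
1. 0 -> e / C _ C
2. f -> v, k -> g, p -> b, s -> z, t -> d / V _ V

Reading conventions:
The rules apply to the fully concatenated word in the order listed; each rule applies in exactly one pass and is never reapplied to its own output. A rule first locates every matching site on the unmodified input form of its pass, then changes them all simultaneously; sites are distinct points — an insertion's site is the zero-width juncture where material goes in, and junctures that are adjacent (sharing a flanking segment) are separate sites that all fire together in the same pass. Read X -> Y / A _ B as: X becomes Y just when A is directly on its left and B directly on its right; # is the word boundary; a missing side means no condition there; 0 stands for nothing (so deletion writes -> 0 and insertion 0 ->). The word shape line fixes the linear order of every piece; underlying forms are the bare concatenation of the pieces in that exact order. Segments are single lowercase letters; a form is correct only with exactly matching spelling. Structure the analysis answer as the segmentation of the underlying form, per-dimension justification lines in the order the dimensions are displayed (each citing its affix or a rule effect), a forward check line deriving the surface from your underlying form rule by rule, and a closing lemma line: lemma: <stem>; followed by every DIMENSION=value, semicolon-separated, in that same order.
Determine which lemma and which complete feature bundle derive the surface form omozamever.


underlying: om-osam-fr
ASPECT=pa - signalled by the affix om-
KEL=so - signalled by the affix -fr
check: omosamfr -> omosamefer -> omozamever
lemma: osam; ASPECT=pa; KEL=so


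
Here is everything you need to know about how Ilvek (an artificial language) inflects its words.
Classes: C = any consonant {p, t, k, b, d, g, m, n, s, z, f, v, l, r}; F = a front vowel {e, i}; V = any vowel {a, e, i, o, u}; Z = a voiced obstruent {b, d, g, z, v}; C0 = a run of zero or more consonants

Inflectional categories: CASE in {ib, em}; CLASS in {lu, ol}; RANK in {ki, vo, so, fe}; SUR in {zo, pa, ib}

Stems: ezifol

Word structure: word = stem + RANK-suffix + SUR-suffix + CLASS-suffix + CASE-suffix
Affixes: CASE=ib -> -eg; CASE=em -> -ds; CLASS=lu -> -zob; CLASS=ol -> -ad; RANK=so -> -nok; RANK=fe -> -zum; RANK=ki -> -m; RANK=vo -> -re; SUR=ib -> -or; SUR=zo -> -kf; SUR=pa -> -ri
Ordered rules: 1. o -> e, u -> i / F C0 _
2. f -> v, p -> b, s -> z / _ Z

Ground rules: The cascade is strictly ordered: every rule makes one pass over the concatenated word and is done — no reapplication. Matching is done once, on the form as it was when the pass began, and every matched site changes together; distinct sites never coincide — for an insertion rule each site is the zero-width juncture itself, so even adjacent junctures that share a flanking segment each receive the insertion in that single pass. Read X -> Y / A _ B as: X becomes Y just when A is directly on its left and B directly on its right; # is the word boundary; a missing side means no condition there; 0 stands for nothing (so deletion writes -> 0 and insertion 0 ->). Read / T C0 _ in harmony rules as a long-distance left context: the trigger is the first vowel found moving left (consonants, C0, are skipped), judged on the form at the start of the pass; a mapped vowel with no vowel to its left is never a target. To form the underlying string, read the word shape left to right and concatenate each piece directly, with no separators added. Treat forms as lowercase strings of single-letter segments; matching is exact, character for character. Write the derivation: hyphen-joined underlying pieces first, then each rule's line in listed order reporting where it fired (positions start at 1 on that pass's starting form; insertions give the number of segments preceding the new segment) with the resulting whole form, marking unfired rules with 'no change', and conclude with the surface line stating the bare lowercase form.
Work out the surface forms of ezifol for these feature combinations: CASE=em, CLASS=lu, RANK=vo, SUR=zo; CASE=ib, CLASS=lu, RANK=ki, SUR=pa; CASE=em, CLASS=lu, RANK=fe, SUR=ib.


cell CASE=em, CLASS=lu, RANK=vo, SUR=zo:
underlying: ezifol-re-kf-zob-ds
1. o -> e, u -> i / F C0 _: fires at position(s) 5, 12: ezifelrekfzebds
2. f -> v, p -> b, s -> z / _ Z: fires at position(s) 10: ezifelrekvzebds
surface: ezifelrekvzebds

cell CASE=ib, CLASS=lu, RANK=ki, SUR=pa:
underlying: ezifol-m-ri-zob-eg
1. o -> e, u -> i / F C0 _: fires at position(s) 5, 11: ezifelmrizebeg
2. f -> v, p -> b, s -> z / _ Z: no change
surface: ezifelmrizebeg

cell CASE=em, CLASS=lu, RANK=fe, SUR=ib:
underlying: ezifol-zum-or-zob-ds
1. o -> e, u -> i / F C0 _: fires at position(s) 5: ezifelzumorzobds
2. f -> v, p -> b, s -> z / _ Z: no change
surface: ezifelzumorzobds


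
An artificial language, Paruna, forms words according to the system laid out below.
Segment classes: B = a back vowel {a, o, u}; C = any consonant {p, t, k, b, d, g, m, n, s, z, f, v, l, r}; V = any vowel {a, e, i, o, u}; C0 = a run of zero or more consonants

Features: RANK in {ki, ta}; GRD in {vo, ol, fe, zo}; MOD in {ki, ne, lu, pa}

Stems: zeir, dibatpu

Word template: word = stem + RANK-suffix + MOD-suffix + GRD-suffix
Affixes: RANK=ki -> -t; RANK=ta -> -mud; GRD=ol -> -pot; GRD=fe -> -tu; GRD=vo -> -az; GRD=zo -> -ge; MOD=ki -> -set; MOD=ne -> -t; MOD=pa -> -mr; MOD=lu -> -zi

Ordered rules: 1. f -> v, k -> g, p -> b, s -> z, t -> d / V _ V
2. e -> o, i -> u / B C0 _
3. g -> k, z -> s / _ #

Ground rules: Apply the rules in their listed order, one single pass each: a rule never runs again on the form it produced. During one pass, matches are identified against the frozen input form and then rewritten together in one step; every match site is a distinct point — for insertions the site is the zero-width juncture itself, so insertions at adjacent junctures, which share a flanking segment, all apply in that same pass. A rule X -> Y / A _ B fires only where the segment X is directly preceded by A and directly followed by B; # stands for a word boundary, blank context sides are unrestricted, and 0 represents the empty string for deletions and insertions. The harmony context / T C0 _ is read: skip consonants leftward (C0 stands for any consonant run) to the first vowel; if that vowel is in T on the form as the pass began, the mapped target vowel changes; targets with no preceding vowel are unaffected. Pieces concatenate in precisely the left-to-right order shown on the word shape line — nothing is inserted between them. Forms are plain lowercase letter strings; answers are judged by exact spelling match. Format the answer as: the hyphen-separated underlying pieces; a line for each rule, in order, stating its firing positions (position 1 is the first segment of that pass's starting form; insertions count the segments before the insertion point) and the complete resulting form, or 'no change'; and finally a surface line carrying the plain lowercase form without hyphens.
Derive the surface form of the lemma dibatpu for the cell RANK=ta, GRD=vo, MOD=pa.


underlying: dibatpu-mud-mr-az
1. f -> v, k -> g, p -> b, s -> z, t -> d / V _ V: no change
2. e -> o, i -> u / B C0 _: no change
3. g -> k, z -> s / _ #: fires at position(s) 14: dibatpumudmras
surface: dibatpumudmras


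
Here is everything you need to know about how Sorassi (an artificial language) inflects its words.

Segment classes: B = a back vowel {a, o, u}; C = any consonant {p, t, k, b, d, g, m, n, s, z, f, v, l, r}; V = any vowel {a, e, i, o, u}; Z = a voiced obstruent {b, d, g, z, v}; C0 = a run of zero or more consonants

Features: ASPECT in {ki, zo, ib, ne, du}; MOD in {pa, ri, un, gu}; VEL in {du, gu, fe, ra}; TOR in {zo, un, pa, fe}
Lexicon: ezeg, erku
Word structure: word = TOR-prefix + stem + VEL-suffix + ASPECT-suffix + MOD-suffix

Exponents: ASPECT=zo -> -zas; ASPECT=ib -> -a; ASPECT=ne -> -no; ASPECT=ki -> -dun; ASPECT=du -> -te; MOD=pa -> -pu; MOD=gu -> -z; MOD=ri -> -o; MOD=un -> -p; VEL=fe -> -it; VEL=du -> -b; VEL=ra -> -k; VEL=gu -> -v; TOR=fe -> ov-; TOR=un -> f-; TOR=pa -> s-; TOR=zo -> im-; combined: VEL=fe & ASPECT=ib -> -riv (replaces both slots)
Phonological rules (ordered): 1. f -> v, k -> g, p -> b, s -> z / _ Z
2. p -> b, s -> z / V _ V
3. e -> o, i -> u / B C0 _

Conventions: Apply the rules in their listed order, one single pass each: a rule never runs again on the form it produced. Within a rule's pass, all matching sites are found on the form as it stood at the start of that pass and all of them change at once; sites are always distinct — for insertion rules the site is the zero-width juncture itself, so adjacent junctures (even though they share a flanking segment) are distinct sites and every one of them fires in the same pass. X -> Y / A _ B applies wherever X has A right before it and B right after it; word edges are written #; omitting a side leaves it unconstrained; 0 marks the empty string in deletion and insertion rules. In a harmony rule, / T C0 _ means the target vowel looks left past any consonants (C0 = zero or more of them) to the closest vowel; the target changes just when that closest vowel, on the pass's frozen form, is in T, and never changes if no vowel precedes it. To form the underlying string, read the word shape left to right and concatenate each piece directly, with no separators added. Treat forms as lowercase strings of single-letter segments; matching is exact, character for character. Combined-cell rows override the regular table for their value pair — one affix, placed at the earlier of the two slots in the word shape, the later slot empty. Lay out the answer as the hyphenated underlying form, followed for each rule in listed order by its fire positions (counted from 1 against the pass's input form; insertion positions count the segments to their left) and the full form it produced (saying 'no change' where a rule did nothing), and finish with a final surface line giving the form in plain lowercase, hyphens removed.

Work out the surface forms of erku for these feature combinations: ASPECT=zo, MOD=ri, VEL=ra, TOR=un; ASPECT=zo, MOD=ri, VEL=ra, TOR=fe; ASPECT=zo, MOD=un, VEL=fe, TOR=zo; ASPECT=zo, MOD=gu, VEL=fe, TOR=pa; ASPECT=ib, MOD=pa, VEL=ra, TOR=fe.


cell ASPECT=zo, MOD=ri, VEL=ra, TOR=un:
underlying: f-erku-k-zas-o
1. f -> v, k -> g, p -> b, s -> z / _ Z: fires at position(s) 6: ferkugzaso
2. p -> b, s -> z / V _ V: fires at position(s) 9: ferkugzazo
3. e -> o, i -> u / B C0 _: no change
surface: ferkugzazo

cell ASPECT=zo, MOD=ri, VEL=ra, TOR=fe:
underlying: ov-erku-k-zas-o
1. f -> v, k -> g, p -> b, s -> z / _ Z: fires at position(s) 7: overkugzaso
2. p -> b, s -> z / V _ V: fires at position(s) 10: overkugzazo
3. e -> o, i -> u / B C0 _: fires at position(s) 3: ovorkugzazo
surface: ovorkugzazo

cell ASPECT=zo, MOD=un, VEL=fe, TOR=zo:
underlying: im-erku-it-zas-p
1. f -> v, k -> g, p -> b, s -> z / _ Z: no change
2. p -> b, s -> z / V _ V: no change
3. e -> o, i -> u / B C0 _: fires at position(s) 7: imerkuutzasp
surface: imerkuutzasp

cell ASPECT=zo, MOD=gu, VEL=fe, TOR=pa:
underlying: s-erku-it-zas-z
1. f -> v, k -> g, p -> b, s -> z / _ Z: fires at position(s) 10: serkuitzazz
2. p -> b, s -> z / V _ V: no change
3. e -> o, i -> u / B C0 _: fires at position(s) 6: serkuutzazz
surface: serkuutzazz

cell ASPECT=ib, MOD=pa, VEL=ra, TOR=fe:
underlying: ov-erku-k-a-pu
1. f -> v, k -> g, p -> b, s -> z / _ Z: no change
2. p -> b, s -> z / V _ V: fires at position(s) 9: overkukabu
3. e -> o, i -> u / B C0 _: fires at position(s) 3: ovorkukabu
surface: ovorkukabu


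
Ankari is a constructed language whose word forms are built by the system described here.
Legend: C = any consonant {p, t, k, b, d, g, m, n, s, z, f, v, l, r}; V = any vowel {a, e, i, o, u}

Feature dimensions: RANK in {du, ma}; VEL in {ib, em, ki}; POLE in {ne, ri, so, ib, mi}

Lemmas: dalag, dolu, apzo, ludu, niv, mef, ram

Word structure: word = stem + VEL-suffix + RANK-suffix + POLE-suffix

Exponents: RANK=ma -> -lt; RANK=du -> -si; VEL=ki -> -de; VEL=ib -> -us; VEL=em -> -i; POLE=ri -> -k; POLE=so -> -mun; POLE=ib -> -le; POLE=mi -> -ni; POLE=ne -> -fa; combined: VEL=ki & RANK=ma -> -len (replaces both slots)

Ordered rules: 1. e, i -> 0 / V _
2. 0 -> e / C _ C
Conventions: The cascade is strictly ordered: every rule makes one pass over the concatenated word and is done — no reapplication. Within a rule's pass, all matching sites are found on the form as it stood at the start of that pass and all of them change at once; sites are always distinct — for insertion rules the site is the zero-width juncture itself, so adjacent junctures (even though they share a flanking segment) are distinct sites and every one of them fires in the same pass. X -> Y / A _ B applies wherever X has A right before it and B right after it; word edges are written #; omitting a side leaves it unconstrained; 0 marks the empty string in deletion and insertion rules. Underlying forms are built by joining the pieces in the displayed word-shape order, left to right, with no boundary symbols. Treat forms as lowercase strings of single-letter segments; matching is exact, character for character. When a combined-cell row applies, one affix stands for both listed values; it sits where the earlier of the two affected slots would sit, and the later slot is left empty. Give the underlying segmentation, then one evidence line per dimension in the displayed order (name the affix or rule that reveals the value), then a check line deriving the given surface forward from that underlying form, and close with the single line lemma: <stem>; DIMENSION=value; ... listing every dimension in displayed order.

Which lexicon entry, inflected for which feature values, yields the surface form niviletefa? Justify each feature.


underlying: niv-i-lt-fa
RANK=ma - signalled by the affix -lt
VEL=em - signalled by the affix -i
POLE=ne - signalled by the affix -fa
check: niviltfa -> niviltfa -> niviletefa
lemma: niv; RANK=ma; VEL=em; POLE=ne


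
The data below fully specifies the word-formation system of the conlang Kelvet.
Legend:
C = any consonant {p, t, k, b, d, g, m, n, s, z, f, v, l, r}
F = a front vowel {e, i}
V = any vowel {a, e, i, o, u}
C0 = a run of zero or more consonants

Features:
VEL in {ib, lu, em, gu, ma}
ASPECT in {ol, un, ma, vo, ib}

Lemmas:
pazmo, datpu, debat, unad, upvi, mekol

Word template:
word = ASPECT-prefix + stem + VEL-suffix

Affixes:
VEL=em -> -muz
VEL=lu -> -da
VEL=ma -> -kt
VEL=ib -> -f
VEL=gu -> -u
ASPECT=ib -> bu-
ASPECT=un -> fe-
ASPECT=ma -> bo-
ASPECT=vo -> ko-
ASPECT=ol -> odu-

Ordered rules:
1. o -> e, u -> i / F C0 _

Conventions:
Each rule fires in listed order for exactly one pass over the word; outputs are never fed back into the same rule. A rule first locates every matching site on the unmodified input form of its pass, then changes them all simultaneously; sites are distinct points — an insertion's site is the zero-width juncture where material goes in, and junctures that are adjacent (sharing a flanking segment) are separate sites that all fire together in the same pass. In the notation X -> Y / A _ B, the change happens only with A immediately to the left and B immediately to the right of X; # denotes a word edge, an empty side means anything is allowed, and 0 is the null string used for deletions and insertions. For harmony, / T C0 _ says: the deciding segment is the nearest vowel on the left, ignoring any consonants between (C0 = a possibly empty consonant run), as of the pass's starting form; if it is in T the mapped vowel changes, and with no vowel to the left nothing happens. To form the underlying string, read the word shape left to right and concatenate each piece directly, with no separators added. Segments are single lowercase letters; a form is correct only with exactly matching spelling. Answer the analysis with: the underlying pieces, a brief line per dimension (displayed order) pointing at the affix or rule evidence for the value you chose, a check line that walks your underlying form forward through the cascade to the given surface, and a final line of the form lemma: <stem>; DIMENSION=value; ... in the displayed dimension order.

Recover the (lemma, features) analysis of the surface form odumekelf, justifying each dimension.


underlying: odu-mekol-f
VEL=ib - signalled by the affix -f
ASPECT=ol - signalled by the affix odu-
check: odumekolf -> odumekelf
lemma: mekol; VEL=ib; ASPECT=ol


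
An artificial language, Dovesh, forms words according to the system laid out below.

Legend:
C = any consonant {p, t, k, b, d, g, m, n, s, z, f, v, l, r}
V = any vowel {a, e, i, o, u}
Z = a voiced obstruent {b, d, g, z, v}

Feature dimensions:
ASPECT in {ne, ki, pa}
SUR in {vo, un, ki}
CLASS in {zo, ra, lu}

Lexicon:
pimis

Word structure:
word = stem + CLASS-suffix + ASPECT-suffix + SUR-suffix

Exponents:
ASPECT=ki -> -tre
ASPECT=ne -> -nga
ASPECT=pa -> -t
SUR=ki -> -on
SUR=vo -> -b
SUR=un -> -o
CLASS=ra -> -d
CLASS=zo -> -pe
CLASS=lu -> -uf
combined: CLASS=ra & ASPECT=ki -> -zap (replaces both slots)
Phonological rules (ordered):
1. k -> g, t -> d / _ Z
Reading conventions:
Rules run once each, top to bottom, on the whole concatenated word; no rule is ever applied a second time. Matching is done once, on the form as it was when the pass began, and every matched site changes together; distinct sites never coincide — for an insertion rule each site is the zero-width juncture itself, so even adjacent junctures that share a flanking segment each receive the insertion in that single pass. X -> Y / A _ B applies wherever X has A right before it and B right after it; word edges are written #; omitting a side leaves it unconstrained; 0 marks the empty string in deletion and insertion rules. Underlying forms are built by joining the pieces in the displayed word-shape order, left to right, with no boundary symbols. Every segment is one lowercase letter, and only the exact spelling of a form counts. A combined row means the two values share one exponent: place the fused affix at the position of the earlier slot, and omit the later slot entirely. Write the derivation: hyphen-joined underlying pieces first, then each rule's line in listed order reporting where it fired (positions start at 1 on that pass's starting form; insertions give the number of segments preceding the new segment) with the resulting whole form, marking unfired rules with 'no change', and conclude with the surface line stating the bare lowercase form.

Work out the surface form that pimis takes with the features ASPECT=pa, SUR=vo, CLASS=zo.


underlying: pimis-pe-t-b
1. k -> g, t -> d / _ Z: fires at position(s) 8: pimispedb
surface: pimispedb


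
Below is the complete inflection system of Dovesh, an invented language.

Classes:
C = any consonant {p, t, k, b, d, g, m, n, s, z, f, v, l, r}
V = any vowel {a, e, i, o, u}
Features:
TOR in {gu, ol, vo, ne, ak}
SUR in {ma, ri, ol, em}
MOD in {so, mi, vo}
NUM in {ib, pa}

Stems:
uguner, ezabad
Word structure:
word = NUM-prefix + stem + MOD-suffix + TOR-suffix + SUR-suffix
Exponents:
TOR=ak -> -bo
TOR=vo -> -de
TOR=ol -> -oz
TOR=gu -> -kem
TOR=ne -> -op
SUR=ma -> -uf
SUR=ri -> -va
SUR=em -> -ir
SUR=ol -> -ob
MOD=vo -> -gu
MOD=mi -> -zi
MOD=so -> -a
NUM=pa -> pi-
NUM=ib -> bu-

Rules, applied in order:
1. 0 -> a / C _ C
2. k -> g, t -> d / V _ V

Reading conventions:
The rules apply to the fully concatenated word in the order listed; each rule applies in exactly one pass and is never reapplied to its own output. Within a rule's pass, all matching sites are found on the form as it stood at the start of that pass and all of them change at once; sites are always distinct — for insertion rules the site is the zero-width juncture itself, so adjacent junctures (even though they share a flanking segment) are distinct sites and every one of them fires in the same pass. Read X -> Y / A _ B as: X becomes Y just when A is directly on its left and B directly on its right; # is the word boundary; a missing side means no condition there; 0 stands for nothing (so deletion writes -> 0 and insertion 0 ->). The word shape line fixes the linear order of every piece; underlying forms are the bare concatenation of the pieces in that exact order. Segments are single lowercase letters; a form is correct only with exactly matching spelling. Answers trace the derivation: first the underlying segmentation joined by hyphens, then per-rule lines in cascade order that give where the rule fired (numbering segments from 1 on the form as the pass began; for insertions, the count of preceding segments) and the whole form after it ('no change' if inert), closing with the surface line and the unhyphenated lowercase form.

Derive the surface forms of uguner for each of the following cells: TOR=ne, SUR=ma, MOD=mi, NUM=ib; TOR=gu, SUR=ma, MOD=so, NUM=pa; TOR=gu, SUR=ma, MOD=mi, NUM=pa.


cell TOR=ne, SUR=ma, MOD=mi, NUM=ib:
underlying: bu-uguner-zi-op-uf
1. 0 -> a / C _ C: inserts after position(s) 8: buuguneraziopuf
2. k -> g, t -> d / V _ V: no change
surface: buuguneraziopuf

cell TOR=gu, SUR=ma, MOD=so, NUM=pa:
underlying: pi-uguner-a-kem-uf
1. 0 -> a / C _ C: no change
2. k -> g, t -> d / V _ V: fires at position(s) 10: piuguneragemuf
surface: piuguneragemuf

cell TOR=gu, SUR=ma, MOD=mi, NUM=pa:
underlying: pi-uguner-zi-kem-uf
1. 0 -> a / C _ C: inserts after position(s) 8: piugunerazikemuf
2. k -> g, t -> d / V _ V: fires at position(s) 12: piugunerazigemuf
surface: piugunerazigemuf
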